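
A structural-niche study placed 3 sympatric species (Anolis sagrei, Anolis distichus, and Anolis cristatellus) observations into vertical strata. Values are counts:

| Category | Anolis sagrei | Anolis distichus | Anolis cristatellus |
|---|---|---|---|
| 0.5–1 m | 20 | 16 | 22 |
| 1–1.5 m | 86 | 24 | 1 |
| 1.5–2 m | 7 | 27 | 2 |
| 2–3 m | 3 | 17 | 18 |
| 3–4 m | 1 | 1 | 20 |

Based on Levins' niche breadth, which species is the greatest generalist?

Anolis distichus

Proportions for Anolis sagrei (n=117): 20/117=0.1709, 86/117=0.7350, 7/117=0.0598, 3/117=0.0256, 1/117=0.0085
Proportions for Anolis distichus (n=85): 16/85=0.1882, 24/85=0.2824, 27/85=0.3176, 17/85=0.2000, 1/85=0.0118
Proportions for Anolis cristatellus (n=63): 22/63=0.3492, 1/63=0.0159, 2/63=0.0317, 18/63=0.2857, 20/63=0.3175
Σp_sagrᵢ² = 0.1709² + 0.7350² + 0.0598² + 0.0256² + 0.0085² = 0.029207 + 0.540225 + 0.003576 + 0.000655 + 0.000072 = 0.573735
B_sagr = 1 / 0.573735 = 1.7430
Σp_distᵢ² = 0.1882² + 0.2824² + 0.3176² + 0.2000² + 0.0118² = 0.035419 + 0.079750 + 0.100870 + 0.040000 + 0.000139 = 0.256178
B_dist = 1 / 0.256178 = 3.9035
Σp_crisᵢ² = 0.3492² + 0.0159² + 0.0317² + 0.2857² + 0.3175² = 0.121941 + 0.000253 + 0.001005 + 0.081624 + 0.100806 = 0.305629
B_cris = 1 / 0.305629 = 3.2719
Highest B → broadest niche (most generalist): Anolis distichus (B = 3.90).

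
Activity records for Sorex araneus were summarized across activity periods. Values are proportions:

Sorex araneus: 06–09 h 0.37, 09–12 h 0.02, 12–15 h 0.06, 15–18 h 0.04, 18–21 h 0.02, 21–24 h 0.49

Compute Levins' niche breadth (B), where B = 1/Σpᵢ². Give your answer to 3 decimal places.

2.611

Σpᵢ² = 0.37² + 0.02² + 0.06² + 0.04² + 0.02² + 0.49² = 0.1369 + 0.0004 + 0.0036 + 0.0016 + 0.0004 + 0.2401 = 0.3830
B = 1 / 0.3830 = 2.61097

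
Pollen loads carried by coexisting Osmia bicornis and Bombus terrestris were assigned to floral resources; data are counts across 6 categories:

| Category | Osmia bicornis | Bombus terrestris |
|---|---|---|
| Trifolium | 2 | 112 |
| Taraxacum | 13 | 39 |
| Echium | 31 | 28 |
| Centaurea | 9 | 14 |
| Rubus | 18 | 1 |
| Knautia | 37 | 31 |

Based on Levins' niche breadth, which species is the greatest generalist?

Osmia bicornis

Proportions for Osmia bicornis (n=110): 2/110=0.0182, 13/110=0.1182, 31/110=0.2818, 9/110=0.0818, 18/110=0.1636, 37/110=0.3364
Proportions for Bombus terrestris (n=225): 112/225=0.4978, 39/225=0.1733, 28/225=0.1244, 14/225=0.0622, 1/225=0.0044, 31/225=0.1378
Σp_bicoᵢ² = 0.0182² + 0.1182² + 0.2818² + 0.0818² + 0.1636² + 0.3364² = 0.000331 + 0.013971 + 0.079411 + 0.006691 + 0.026765 + 0.113165 = 0.240334
B_bico = 1 / 0.240334 = 4.1609
Σp_terrᵢ² = 0.4978² + 0.1733² + 0.1244² + 0.0622² + 0.0044² + 0.1378² = 0.247805 + 0.030033 + 0.015475 + 0.003869 + 0.000019 + 0.018989 = 0.316190
B_terr = 1 / 0.316190 = 3.1627
Highest B → broadest niche (most generalist): Osmia bicornis (B = 4.16).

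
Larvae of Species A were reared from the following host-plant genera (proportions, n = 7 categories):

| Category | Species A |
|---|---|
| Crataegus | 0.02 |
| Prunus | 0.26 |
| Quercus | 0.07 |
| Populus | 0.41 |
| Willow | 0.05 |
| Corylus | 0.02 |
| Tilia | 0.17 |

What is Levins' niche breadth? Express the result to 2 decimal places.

3.67

Σpᵢ² = 0.02² + 0.26² + 0.07² + 0.41² + 0.05² + 0.02² + 0.17² = 0.0004 + 0.0676 + 0.0049 + 0.1681 + 0.0025 + 0.0004 + 0.0289 = 0.2728
B = 1 / 0.2728 = 3.6657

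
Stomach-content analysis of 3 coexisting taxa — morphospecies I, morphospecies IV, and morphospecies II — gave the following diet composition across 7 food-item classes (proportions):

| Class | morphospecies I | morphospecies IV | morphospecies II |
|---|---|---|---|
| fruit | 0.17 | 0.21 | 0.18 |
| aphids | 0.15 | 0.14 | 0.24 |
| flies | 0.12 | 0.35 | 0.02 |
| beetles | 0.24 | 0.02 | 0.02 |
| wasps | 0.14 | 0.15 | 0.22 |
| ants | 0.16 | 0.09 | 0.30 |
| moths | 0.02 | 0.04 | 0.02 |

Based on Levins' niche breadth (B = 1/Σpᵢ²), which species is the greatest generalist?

Σp_Iᵢ² = 0.17² + 0.15² + 0.12² + 0.24² + 0.14² + 0.16² + 0.02² = 0.0289 + 0.0225 + 0.0144 + 0.0576 + 0.0196 + 0.0256 + 0.0004 = 0.1690
B_I = 1 / 0.1690 = 5.9172
Σp_IVᵢ² = 0.21² + 0.14² + 0.35² + 0.02² + 0.15² + 0.09² + 0.04² = 0.0441 + 0.0196 + 0.1225 + 0.0004 + 0.0225 + 0.0081 + 0.0016 = 0.2188
B_IV = 1 / 0.2188 = 4.5704
Σp_IIᵢ² = 0.18² + 0.24² + 0.02² + 0.02² + 0.22² + 0.30² + 0.02² = 0.0324 + 0.0576 + 0.0004 + 0.0004 + 0.0484 + 0.0900 + 0.0004 = 0.2296
B_II = 1 / 0.2296 = 4.3554
Highest B → broadest niche (most generalist): morphospecies I (B = 5.92).

morphospecies I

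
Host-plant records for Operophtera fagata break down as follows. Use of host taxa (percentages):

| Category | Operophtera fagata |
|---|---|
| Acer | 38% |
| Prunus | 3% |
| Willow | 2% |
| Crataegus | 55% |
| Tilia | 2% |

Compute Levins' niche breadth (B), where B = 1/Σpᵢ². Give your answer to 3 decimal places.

Convert percentages to proportions (divide by 100).
Σpᵢ² = 0.38² + 0.03² + 0.02² + 0.55² + 0.02² = 0.1444 + 0.0009 + 0.0004 + 0.3025 + 0.0004 = 0.4486
B = 1 / 0.4486 = 2.22916

2.229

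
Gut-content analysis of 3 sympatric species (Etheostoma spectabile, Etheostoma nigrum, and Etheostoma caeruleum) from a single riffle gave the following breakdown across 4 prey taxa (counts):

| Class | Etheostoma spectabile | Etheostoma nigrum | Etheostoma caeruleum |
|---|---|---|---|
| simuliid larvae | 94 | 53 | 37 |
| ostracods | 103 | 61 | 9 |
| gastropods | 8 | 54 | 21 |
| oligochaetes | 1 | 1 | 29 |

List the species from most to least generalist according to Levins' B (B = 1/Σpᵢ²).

Proportions for Etheostoma spectabile (n=206): 94/206=0.4563, 103/206=0.5000, 8/206=0.0388, 1/206=0.0049
Proportions for Etheostoma nigrum (n=169): 53/169=0.3136, 61/169=0.3609, 54/169=0.3195, 1/169=0.0059
Proportions for Etheostoma caeruleum (n=96): 37/96=0.3854, 9/96=0.0938, 21/96=0.2188, 29/96=0.3021
Σp_specᵢ² = 0.4563² + 0.5000² + 0.0388² + 0.0049² = 0.208210 + 0.250000 + 0.001505 + 0.000024 = 0.459739
B_spec = 1 / 0.459739 = 2.1751
Σp_nigrᵢ² = 0.3136² + 0.3609² + 0.3195² + 0.0059² = 0.098345 + 0.130249 + 0.102080 + 0.000035 = 0.330709
B_nigr = 1 / 0.330709 = 3.0238
Σp_caerᵢ² = 0.3854² + 0.0938² + 0.2188² + 0.3021² = 0.148533 + 0.008798 + 0.047873 + 0.091264 = 0.296468
B_caer = 1 / 0.296468 = 3.3730
Ranking by B (broadest → narrowest): Etheostoma caeruleum (3.37) > Etheostoma nigrum (3.02) > Etheostoma spectabile (2.18)

Etheostoma caeruleum > Etheostoma nigrum > Etheostoma spectabile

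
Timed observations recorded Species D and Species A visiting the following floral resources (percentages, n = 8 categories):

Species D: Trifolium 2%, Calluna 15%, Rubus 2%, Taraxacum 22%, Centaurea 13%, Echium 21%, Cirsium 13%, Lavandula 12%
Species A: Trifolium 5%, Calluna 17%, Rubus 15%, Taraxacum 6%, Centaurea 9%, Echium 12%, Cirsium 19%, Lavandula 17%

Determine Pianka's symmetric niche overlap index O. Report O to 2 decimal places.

0.81

Convert percentages to proportions (divide by 100).
Σ p₁ᵢp₂ᵢ = 0.0010 + 0.0255 + 0.0030 + 0.0132 + 0.0117 + 0.0252 + 0.0247 + 0.0204 = 0.1247
Σp_1ᵢ² = 0.02² + 0.15² + 0.02² + 0.22² + 0.13² + 0.21² + 0.13² + 0.12² = 0.0004 + 0.0225 + 0.0004 + 0.0484 + 0.0169 + 0.0441 + 0.0169 + 0.0144 = 0.1640
Σp_2ᵢ² = 0.05² + 0.17² + 0.15² + 0.06² + 0.09² + 0.12² + 0.19² + 0.17² = 0.0025 + 0.0289 + 0.0225 + 0.0036 + 0.0081 + 0.0144 + 0.0361 + 0.0289 = 0.1450
O = 0.1247 / √(0.1640 × 0.1450) = 0.1247 / 0.15421 = 0.8086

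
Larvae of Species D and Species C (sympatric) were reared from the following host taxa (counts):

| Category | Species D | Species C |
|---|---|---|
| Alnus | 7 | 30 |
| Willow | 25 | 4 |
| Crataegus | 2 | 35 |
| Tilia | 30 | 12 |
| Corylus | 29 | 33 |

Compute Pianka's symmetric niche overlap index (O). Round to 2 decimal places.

0.59

Proportions for Species D (n=93): 7/93=0.0753, 25/93=0.2688, 2/93=0.0215, 30/93=0.3226, 29/93=0.3118
Proportions for Species C (n=114): 30/114=0.2632, 4/114=0.0351, 35/114=0.3070, 12/114=0.1053, 33/114=0.2895
Σ p₁ᵢp₂ᵢ = 0.019819 + 0.009435 + 0.006601 + 0.033970 + 0.090266 = 0.160091
Σp_1ᵢ² = 0.0753² + 0.2688² + 0.0215² + 0.3226² + 0.3118² = 0.005670 + 0.072253 + 0.000462 + 0.104071 + 0.097219 = 0.279675
Σp_2ᵢ² = 0.2632² + 0.0351² + 0.3070² + 0.1053² + 0.2895² = 0.069274 + 0.001232 + 0.094249 + 0.011088 + 0.083810 = 0.259653
O = 0.160091 / √(0.279675 × 0.259653) = 0.160091 / 0.2694781 = 0.5941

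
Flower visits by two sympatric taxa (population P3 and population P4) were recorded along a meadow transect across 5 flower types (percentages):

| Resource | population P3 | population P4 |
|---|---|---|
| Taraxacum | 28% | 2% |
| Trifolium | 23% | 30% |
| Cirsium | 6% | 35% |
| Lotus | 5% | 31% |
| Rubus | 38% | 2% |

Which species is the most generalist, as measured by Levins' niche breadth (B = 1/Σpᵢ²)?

population P3

Convert percentages to proportions (divide by 100).
Σp_P3ᵢ² = 0.28² + 0.23² + 0.06² + 0.05² + 0.38² = 0.0784 + 0.0529 + 0.0036 + 0.0025 + 0.1444 = 0.2818
B_P3 = 1 / 0.2818 = 3.5486
Σp_P4ᵢ² = 0.02² + 0.30² + 0.35² + 0.31² + 0.02² = 0.0004 + 0.0900 + 0.1225 + 0.0961 + 0.0004 = 0.3094
B_P4 = 1 / 0.3094 = 3.2321
Highest B → broadest niche (most generalist): population P3 (B = 3.55).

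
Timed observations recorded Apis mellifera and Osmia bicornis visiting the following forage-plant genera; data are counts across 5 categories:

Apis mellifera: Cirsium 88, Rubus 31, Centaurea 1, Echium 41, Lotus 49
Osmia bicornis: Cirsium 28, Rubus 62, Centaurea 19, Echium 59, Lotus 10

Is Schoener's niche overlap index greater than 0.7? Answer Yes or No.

Proportions for Apis mellifera (n=210): 88/210=0.4190, 31/210=0.1476, 1/210=0.0048, 41/210=0.1952, 49/210=0.2333
Proportions for Osmia bicornis (n=178): 28/178=0.1573, 62/178=0.3483, 19/178=0.1067, 59/178=0.3315, 10/178=0.0562
Σ|p₁ᵢ − p₂ᵢ| = 0.2617 + 0.2007 + 0.1019 + 0.1363 + 0.1771 = 0.8777
D = 1 − ½ × 0.8777 = 1 − 0.43885 = 0.56115
D = 0.56115 < 0.7 → No.

No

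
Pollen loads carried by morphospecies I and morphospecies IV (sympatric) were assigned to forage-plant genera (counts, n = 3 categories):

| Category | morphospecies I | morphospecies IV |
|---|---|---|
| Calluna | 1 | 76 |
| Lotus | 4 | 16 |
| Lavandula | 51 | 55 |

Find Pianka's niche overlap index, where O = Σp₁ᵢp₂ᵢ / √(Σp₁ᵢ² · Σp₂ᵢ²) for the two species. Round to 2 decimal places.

Proportions for morphospecies I (n=56): 1/56=0.0179, 4/56=0.0714, 51/56=0.9107
Proportions for morphospecies IV (n=147): 76/147=0.5170, 16/147=0.1088, 55/147=0.3741
Σ p₁ᵢp₂ᵢ = 0.009254 + 0.007768 + 0.340693 = 0.357715
Σp_1ᵢ² = 0.0179² + 0.0714² + 0.9107² = 0.000320 + 0.005098 + 0.829374 = 0.834792
Σp_2ᵢ² = 0.5170² + 0.1088² + 0.3741² = 0.267289 + 0.011837 + 0.139951 = 0.419077
O = 0.357715 / √(0.834792 × 0.419077) = 0.357715 / 0.5914745 = 0.6048

0.60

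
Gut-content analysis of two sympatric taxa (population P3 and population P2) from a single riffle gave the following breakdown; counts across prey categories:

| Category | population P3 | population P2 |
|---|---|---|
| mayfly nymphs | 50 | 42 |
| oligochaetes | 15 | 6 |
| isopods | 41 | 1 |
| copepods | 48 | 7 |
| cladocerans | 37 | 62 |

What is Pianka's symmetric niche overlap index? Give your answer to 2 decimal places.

0.72

Proportions for population P3 (n=191): 50/191=0.2618, 15/191=0.0785, 41/191=0.2147, 48/191=0.2513, 37/191=0.1937
Proportions for population P2 (n=118): 42/118=0.3559, 6/118=0.0508, 1/118=0.0085, 7/118=0.0593, 62/118=0.5254
Σ p₁ᵢp₂ᵢ = 0.093175 + 0.003988 + 0.001825 + 0.014902 + 0.101770 = 0.215660
Σp_1ᵢ² = 0.2618² + 0.0785² + 0.2147² + 0.2513² + 0.1937² = 0.068539 + 0.006162 + 0.046096 + 0.063152 + 0.037520 = 0.221469
Σp_2ᵢ² = 0.3559² + 0.0508² + 0.0085² + 0.0593² + 0.5254² = 0.126665 + 0.002581 + 0.000072 + 0.003516 + 0.276045 = 0.408879
O = 0.215660 / √(0.221469 × 0.408879) = 0.215660 / 0.3009220 = 0.7167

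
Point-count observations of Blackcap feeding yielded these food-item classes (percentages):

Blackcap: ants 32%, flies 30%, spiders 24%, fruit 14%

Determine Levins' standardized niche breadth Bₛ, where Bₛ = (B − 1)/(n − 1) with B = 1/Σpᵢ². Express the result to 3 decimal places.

0.903

Convert percentages to proportions (divide by 100).
Σpᵢ² = 0.32² + 0.30² + 0.24² + 0.14² = 0.1024 + 0.0900 + 0.0576 + 0.0196 = 0.2696
B = 1 / 0.2696 = 3.70920
Bₛ = (B − 1)/(n − 1) = (3.70920 − 1)/(4 − 1) = 2.70920/3 = 0.90307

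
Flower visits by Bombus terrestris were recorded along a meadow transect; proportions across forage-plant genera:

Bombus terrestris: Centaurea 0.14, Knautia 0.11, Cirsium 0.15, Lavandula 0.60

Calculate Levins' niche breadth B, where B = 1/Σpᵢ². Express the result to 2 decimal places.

Σpᵢ² = 0.14² + 0.11² + 0.15² + 0.60² = 0.0196 + 0.0121 + 0.0225 + 0.3600 = 0.4142
B = 1 / 0.4142 = 2.4143

2.41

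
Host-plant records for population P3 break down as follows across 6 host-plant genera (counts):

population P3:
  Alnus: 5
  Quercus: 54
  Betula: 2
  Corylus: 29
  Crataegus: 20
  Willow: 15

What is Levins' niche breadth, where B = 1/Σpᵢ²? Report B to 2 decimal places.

Proportions for population P3 (n=125): 5/125=0.0400, 54/125=0.4320, 2/125=0.0160, 29/125=0.2320, 20/125=0.1600, 15/125=0.1200
Σpᵢ² = 0.0400² + 0.4320² + 0.0160² + 0.2320² + 0.1600² + 0.1200² = 0.001600 + 0.186624 + 0.000256 + 0.053824 + 0.025600 + 0.014400 = 0.282304
B = 1 / 0.282304 = 3.5423

3.54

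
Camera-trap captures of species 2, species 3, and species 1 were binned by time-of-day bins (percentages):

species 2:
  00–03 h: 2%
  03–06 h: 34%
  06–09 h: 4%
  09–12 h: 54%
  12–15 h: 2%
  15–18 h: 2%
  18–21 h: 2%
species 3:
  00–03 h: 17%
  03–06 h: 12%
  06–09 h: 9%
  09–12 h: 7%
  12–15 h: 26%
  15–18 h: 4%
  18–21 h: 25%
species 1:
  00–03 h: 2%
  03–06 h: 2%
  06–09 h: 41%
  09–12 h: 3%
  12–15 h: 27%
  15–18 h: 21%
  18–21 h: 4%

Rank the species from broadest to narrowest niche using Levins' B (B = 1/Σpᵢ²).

species 3 > species 1 > species 2

Convert percentages to proportions (divide by 100).
Σp_2ᵢ² = 0.02² + 0.34² + 0.04² + 0.54² + 0.02² + 0.02² + 0.02² = 0.0004 + 0.1156 + 0.0016 + 0.2916 + 0.0004 + 0.0004 + 0.0004 = 0.4104
B_2 = 1 / 0.4104 = 2.4366
Σp_3ᵢ² = 0.17² + 0.12² + 0.09² + 0.07² + 0.26² + 0.04² + 0.25² = 0.0289 + 0.0144 + 0.0081 + 0.0049 + 0.0676 + 0.0016 + 0.0625 = 0.1880
B_3 = 1 / 0.1880 = 5.3191
Σp_1ᵢ² = 0.02² + 0.02² + 0.41² + 0.03² + 0.27² + 0.21² + 0.04² = 0.0004 + 0.0004 + 0.1681 + 0.0009 + 0.0729 + 0.0441 + 0.0016 = 0.2884
B_1 = 1 / 0.2884 = 3.4674
Ranking by B (broadest → narrowest): species 3 (5.32) > species 1 (3.47) > species 2 (2.44)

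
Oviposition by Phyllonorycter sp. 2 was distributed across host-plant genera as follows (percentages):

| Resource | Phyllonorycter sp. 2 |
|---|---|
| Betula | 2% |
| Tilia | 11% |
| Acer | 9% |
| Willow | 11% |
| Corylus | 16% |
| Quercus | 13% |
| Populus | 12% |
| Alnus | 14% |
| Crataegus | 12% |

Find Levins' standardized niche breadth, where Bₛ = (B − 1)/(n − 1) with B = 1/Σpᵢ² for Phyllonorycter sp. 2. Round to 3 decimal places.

0.886

Convert percentages to proportions (divide by 100).
Σpᵢ² = 0.02² + 0.11² + 0.09² + 0.11² + 0.16² + 0.13² + 0.12² + 0.14² + 0.12² = 0.0004 + 0.0121 + 0.0081 + 0.0121 + 0.0256 + 0.0169 + 0.0144 + 0.0196 + 0.0144 = 0.1236
B = 1 / 0.1236 = 8.09061
Bₛ = (B − 1)/(n − 1) = (8.09061 − 1)/(9 − 1) = 7.09061/8 = 0.88633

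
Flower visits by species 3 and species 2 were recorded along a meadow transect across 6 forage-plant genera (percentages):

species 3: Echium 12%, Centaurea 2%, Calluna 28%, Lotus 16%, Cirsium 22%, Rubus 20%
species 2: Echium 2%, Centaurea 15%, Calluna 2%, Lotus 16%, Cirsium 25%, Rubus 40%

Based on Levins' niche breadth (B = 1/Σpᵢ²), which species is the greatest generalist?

Convert percentages to proportions (divide by 100).
Σp_3ᵢ² = 0.12² + 0.02² + 0.28² + 0.16² + 0.22² + 0.20² = 0.0144 + 0.0004 + 0.0784 + 0.0256 + 0.0484 + 0.0400 = 0.2072
B_3 = 1 / 0.2072 = 4.8263
Σp_2ᵢ² = 0.02² + 0.15² + 0.02² + 0.16² + 0.25² + 0.40² = 0.0004 + 0.0225 + 0.0004 + 0.0256 + 0.0625 + 0.1600 = 0.2714
B_2 = 1 / 0.2714 = 3.6846
Highest B → broadest niche (most generalist): species 3 (B = 4.83).

species 3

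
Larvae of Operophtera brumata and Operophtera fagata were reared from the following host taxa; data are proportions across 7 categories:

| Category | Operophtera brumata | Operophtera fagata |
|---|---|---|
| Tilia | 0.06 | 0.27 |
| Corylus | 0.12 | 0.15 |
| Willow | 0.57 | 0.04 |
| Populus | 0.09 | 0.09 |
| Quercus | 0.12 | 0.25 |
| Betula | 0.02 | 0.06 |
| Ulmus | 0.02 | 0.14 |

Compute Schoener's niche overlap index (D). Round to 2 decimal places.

Σ|p₁ᵢ − p₂ᵢ| = 0.21 + 0.03 + 0.53 + 0.00 + 0.13 + 0.04 + 0.12 = 1.06
D = 1 − ½ × 1.06 = 1 − 0.530 = 0.4700

0.47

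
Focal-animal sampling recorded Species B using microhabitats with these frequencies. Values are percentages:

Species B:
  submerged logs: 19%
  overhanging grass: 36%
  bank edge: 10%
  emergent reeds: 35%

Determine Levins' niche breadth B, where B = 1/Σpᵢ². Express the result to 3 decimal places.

3.353

Convert percentages to proportions (divide by 100).
Σpᵢ² = 0.19² + 0.36² + 0.10² + 0.35² = 0.0361 + 0.1296 + 0.0100 + 0.1225 = 0.2982
B = 1 / 0.2982 = 3.35345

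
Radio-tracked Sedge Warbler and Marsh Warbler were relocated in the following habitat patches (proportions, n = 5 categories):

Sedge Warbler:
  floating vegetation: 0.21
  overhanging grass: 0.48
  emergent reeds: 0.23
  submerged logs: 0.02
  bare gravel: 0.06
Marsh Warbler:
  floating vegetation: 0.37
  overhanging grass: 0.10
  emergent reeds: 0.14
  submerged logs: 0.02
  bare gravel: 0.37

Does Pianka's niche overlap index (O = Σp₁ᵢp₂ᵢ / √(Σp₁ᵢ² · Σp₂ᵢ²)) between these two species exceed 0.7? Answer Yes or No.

No

Σ p₁ᵢp₂ᵢ = 0.0777 + 0.0480 + 0.0322 + 0.0004 + 0.0222 = 0.1805
Σp_1ᵢ² = 0.21² + 0.48² + 0.23² + 0.02² + 0.06² = 0.0441 + 0.2304 + 0.0529 + 0.0004 + 0.0036 = 0.3314
Σp_2ᵢ² = 0.37² + 0.10² + 0.14² + 0.02² + 0.37² = 0.1369 + 0.0100 + 0.0196 + 0.0004 + 0.1369 = 0.3038
O = 0.1805 / √(0.3314 × 0.3038) = 0.1805 / 0.31730 = 0.5689
O = 0.5689 < 0.7 → No.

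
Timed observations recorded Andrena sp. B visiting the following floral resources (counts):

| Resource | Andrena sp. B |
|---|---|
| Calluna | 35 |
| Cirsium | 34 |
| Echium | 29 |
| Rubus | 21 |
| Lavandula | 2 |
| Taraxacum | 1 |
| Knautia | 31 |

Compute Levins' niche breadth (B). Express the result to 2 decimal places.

Proportions for Andrena sp. B (n=153): 35/153=0.2288, 34/153=0.2222, 29/153=0.1895, 21/153=0.1373, 2/153=0.0131, 1/153=0.0065, 31/153=0.2026
Σpᵢ² = 0.2288² + 0.2222² + 0.1895² + 0.1373² + 0.0131² + 0.0065² + 0.2026² = 0.052349 + 0.049373 + 0.035910 + 0.018851 + 0.000172 + 0.000042 + 0.041047 = 0.197744
B = 1 / 0.197744 = 5.0570

5.06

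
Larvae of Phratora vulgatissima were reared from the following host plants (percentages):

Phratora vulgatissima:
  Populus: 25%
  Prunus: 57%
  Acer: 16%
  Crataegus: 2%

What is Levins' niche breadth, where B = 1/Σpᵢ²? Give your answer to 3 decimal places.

2.419

Convert percentages to proportions (divide by 100).
Σpᵢ² = 0.25² + 0.57² + 0.16² + 0.02² = 0.0625 + 0.3249 + 0.0256 + 0.0004 = 0.4134
B = 1 / 0.4134 = 2.41896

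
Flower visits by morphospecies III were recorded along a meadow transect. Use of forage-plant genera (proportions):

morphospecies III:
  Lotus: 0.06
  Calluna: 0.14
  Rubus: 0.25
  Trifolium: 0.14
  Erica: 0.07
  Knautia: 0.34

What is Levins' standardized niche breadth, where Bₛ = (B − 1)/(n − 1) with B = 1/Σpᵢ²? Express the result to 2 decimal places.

Σpᵢ² = 0.06² + 0.14² + 0.25² + 0.14² + 0.07² + 0.34² = 0.0036 + 0.0196 + 0.0625 + 0.0196 + 0.0049 + 0.1156 = 0.2258
B = 1 / 0.2258 = 4.4287
Bₛ = (B − 1)/(n − 1) = (4.4287 − 1)/(6 − 1) = 3.4287/5 = 0.6857

0.69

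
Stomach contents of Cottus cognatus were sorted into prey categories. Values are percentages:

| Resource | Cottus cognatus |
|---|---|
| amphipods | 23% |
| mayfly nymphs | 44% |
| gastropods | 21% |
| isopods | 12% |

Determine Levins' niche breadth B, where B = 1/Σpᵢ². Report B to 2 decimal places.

3.28

Convert percentages to proportions (divide by 100).
Σpᵢ² = 0.23² + 0.44² + 0.21² + 0.12² = 0.0529 + 0.1936 + 0.0441 + 0.0144 = 0.3050
B = 1 / 0.3050 = 3.2787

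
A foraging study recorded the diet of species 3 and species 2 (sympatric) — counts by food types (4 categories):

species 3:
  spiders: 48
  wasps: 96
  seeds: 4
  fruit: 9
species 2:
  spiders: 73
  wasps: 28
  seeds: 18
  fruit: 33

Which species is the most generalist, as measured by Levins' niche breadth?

Proportions for species 3 (n=157): 48/157=0.3057, 96/157=0.6115, 4/157=0.0255, 9/157=0.0573
Proportions for species 2 (n=152): 73/152=0.4803, 28/152=0.1842, 18/152=0.1184, 33/152=0.2171
Σp_3ᵢ² = 0.3057² + 0.6115² + 0.0255² + 0.0573² = 0.093452 + 0.373932 + 0.000650 + 0.003283 = 0.471317
B_3 = 1 / 0.471317 = 2.1217
Σp_2ᵢ² = 0.4803² + 0.1842² + 0.1184² + 0.2171² = 0.230688 + 0.033930 + 0.014019 + 0.047132 = 0.325769
B_2 = 1 / 0.325769 = 3.0697
Highest B → broadest niche (most generalist): species 2 (B = 3.07).

species 2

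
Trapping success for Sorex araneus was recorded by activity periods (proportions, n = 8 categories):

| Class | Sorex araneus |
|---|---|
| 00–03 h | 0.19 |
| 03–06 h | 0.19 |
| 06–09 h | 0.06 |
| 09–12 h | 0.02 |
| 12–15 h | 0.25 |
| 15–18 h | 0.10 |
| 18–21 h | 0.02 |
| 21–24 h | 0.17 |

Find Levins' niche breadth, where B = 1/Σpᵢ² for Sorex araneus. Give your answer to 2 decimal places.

Σpᵢ² = 0.19² + 0.19² + 0.06² + 0.02² + 0.25² + 0.10² + 0.02² + 0.17² = 0.0361 + 0.0361 + 0.0036 + 0.0004 + 0.0625 + 0.0100 + 0.0004 + 0.0289 = 0.1780
B = 1 / 0.1780 = 5.6180

5.62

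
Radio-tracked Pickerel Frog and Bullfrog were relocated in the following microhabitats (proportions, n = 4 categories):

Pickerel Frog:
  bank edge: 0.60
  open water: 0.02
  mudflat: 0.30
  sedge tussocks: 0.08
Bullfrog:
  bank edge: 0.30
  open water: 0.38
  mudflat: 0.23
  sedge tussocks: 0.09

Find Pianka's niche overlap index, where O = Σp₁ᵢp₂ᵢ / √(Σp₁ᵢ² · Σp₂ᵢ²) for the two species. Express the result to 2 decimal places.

0.72

Σ p₁ᵢp₂ᵢ = 0.1800 + 0.0076 + 0.0690 + 0.0072 = 0.2638
Σp_1ᵢ² = 0.60² + 0.02² + 0.30² + 0.08² = 0.3600 + 0.0004 + 0.0900 + 0.0064 = 0.4568
Σp_2ᵢ² = 0.30² + 0.38² + 0.23² + 0.09² = 0.0900 + 0.1444 + 0.0529 + 0.0081 = 0.2954
O = 0.2638 / √(0.4568 × 0.2954) = 0.2638 / 0.36734 = 0.7181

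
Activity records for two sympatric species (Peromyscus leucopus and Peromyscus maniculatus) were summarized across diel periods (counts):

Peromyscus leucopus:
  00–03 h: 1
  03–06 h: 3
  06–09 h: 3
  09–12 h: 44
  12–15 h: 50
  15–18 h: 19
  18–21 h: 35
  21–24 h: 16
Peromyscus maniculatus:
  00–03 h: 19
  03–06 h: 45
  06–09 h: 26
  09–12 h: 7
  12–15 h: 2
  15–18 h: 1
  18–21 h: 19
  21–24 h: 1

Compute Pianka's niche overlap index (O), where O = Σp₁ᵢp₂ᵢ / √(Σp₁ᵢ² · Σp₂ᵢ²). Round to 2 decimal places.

Proportions for Peromyscus leucopus (n=171): 1/171=0.0058, 3/171=0.0175, 3/171=0.0175, 44/171=0.2573, 50/171=0.2924, 19/171=0.1111, 35/171=0.2047, 16/171=0.0936
Proportions for Peromyscus maniculatus (n=120): 19/120=0.1583, 45/120=0.3750, 26/120=0.2167, 7/120=0.0583, 2/120=0.0167, 1/120=0.0083, 19/120=0.1583, 1/120=0.0083
Σ p₁ᵢp₂ᵢ = 0.000918 + 0.006563 + 0.003792 + 0.015001 + 0.004883 + 0.000922 + 0.032404 + 0.000777 = 0.065260
Σp_1ᵢ² = 0.0058² + 0.0175² + 0.0175² + 0.2573² + 0.2924² + 0.1111² + 0.2047² + 0.0936² = 0.000034 + 0.000306 + 0.000306 + 0.066203 + 0.085498 + 0.012343 + 0.041902 + 0.008761 = 0.215353
Σp_2ᵢ² = 0.1583² + 0.3750² + 0.2167² + 0.0583² + 0.0167² + 0.0083² + 0.1583² + 0.0083² = 0.025059 + 0.140625 + 0.046959 + 0.003399 + 0.000279 + 0.000069 + 0.025059 + 0.000069 = 0.241518
O = 0.065260 / √(0.215353 × 0.241518) = 0.065260 / 0.2280606 = 0.2862

0.29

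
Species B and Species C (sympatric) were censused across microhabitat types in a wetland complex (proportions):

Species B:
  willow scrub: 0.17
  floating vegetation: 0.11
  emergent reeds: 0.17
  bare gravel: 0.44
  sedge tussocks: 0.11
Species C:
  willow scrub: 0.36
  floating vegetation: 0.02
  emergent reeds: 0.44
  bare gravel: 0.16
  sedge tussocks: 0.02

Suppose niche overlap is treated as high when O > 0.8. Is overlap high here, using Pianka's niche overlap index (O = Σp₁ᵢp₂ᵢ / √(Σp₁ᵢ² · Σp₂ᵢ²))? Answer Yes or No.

No

Σ p₁ᵢp₂ᵢ = 0.0612 + 0.0022 + 0.0748 + 0.0704 + 0.0022 = 0.2108
Σp_1ᵢ² = 0.17² + 0.11² + 0.17² + 0.44² + 0.11² = 0.0289 + 0.0121 + 0.0289 + 0.1936 + 0.0121 = 0.2756
Σp_2ᵢ² = 0.36² + 0.02² + 0.44² + 0.16² + 0.02² = 0.1296 + 0.0004 + 0.1936 + 0.0256 + 0.0004 = 0.3496
O = 0.2108 / √(0.2756 × 0.3496) = 0.2108 / 0.31040 = 0.6791
O = 0.6791 < 0.8 → No.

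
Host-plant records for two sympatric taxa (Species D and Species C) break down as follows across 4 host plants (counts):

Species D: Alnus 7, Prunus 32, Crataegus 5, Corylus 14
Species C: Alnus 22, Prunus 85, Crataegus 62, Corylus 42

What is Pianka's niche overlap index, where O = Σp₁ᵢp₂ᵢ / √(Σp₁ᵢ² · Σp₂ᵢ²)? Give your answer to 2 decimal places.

0.91

Proportions for Species D (n=58): 7/58=0.1207, 32/58=0.5517, 5/58=0.0862, 14/58=0.2414
Proportions for Species C (n=211): 22/211=0.1043, 85/211=0.4028, 62/211=0.2938, 42/211=0.1991
Σ p₁ᵢp₂ᵢ = 0.012589 + 0.222225 + 0.025326 + 0.048063 = 0.308203
Σp_1ᵢ² = 0.1207² + 0.5517² + 0.0862² + 0.2414² = 0.014568 + 0.304373 + 0.007430 + 0.058274 = 0.384645
Σp_2ᵢ² = 0.1043² + 0.4028² + 0.2938² + 0.1991² = 0.010878 + 0.162248 + 0.086318 + 0.039641 = 0.299085
O = 0.308203 / √(0.384645 × 0.299085) = 0.308203 / 0.3391778 = 0.9087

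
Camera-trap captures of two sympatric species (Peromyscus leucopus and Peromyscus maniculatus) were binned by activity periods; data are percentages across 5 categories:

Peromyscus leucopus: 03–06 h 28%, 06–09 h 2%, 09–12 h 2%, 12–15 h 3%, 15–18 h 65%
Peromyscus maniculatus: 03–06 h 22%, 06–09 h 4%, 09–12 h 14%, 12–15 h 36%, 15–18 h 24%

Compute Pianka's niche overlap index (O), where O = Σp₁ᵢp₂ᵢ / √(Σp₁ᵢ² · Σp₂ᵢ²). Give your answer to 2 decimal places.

0.65

Convert percentages to proportions (divide by 100).
Σ p₁ᵢp₂ᵢ = 0.0616 + 0.0008 + 0.0028 + 0.0108 + 0.1560 = 0.2320
Σp_1ᵢ² = 0.28² + 0.02² + 0.02² + 0.03² + 0.65² = 0.0784 + 0.0004 + 0.0004 + 0.0009 + 0.4225 = 0.5026
Σp_2ᵢ² = 0.22² + 0.04² + 0.14² + 0.36² + 0.24² = 0.0484 + 0.0016 + 0.0196 + 0.1296 + 0.0576 = 0.2568
O = 0.2320 / √(0.5026 × 0.2568) = 0.2320 / 0.35926 = 0.6458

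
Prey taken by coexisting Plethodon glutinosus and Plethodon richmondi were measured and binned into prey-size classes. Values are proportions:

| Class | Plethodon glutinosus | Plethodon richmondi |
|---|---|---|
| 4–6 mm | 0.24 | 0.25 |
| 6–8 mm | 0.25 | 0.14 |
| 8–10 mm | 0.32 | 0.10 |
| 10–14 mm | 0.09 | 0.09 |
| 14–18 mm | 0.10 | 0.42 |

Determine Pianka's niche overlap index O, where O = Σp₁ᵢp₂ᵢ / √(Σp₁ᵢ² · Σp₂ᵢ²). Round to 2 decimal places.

Σ p₁ᵢp₂ᵢ = 0.0600 + 0.0350 + 0.0320 + 0.0081 + 0.0420 = 0.1771
Σp_1ᵢ² = 0.24² + 0.25² + 0.32² + 0.09² + 0.10² = 0.0576 + 0.0625 + 0.1024 + 0.0081 + 0.0100 = 0.2406
Σp_2ᵢ² = 0.25² + 0.14² + 0.10² + 0.09² + 0.42² = 0.0625 + 0.0196 + 0.0100 + 0.0081 + 0.1764 = 0.2766
O = 0.1771 / √(0.2406 × 0.2766) = 0.1771 / 0.25797 = 0.6865

0.69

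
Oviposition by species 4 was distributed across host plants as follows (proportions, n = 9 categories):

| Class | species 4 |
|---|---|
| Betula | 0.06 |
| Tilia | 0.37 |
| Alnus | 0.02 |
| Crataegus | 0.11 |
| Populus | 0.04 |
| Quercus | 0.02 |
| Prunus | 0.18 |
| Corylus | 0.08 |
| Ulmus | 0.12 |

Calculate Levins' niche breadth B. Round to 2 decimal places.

Σpᵢ² = 0.06² + 0.37² + 0.02² + 0.11² + 0.04² + 0.02² + 0.18² + 0.08² + 0.12² = 0.0036 + 0.1369 + 0.0004 + 0.0121 + 0.0016 + 0.0004 + 0.0324 + 0.0064 + 0.0144 = 0.2082
B = 1 / 0.2082 = 4.8031

4.80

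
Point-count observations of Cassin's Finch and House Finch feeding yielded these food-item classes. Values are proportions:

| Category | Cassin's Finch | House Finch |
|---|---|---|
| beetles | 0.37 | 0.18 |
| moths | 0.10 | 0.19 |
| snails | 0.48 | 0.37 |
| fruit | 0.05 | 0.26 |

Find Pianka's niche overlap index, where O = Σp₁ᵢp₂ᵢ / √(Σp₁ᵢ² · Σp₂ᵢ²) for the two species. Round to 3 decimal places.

Σ p₁ᵢp₂ᵢ = 0.0666 + 0.0190 + 0.1776 + 0.0130 = 0.2762
Σp_1ᵢ² = 0.37² + 0.10² + 0.48² + 0.05² = 0.1369 + 0.0100 + 0.2304 + 0.0025 = 0.3798
Σp_2ᵢ² = 0.18² + 0.19² + 0.37² + 0.26² = 0.0324 + 0.0361 + 0.1369 + 0.0676 = 0.2730
O = 0.2762 / √(0.3798 × 0.2730) = 0.2762 / 0.322002 = 0.85776

0.858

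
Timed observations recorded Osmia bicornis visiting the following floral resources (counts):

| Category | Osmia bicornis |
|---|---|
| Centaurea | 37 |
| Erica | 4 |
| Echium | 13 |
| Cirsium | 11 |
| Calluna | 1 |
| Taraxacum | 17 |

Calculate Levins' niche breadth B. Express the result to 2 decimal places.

Proportions for Osmia bicornis (n=83): 37/83=0.4458, 4/83=0.0482, 13/83=0.1566, 11/83=0.1325, 1/83=0.0120, 17/83=0.2048
Σpᵢ² = 0.4458² + 0.0482² + 0.1566² + 0.1325² + 0.0120² + 0.2048² = 0.198738 + 0.002323 + 0.024524 + 0.017556 + 0.000144 + 0.041943 = 0.285228
B = 1 / 0.285228 = 3.5060

3.51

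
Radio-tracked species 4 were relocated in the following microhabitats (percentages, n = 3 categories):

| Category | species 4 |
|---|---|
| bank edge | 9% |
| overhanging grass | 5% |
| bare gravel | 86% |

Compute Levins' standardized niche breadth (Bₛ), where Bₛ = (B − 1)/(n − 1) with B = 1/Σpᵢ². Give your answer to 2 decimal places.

Convert percentages to proportions (divide by 100).
Σpᵢ² = 0.09² + 0.05² + 0.86² = 0.0081 + 0.0025 + 0.7396 = 0.7502
B = 1 / 0.7502 = 1.3330
Bₛ = (B − 1)/(n − 1) = (1.3330 − 1)/(3 − 1) = 0.3330/2 = 0.1665

0.17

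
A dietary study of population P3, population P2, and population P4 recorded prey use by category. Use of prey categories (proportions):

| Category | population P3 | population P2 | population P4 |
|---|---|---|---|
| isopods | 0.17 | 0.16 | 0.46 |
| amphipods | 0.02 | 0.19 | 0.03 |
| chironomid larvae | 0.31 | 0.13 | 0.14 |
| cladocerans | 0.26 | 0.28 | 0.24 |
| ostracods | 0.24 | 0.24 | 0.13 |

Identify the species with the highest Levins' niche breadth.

population P2

Σp_P3ᵢ² = 0.17² + 0.02² + 0.31² + 0.26² + 0.24² = 0.0289 + 0.0004 + 0.0961 + 0.0676 + 0.0576 = 0.2506
B_P3 = 1 / 0.2506 = 3.9904
Σp_P2ᵢ² = 0.16² + 0.19² + 0.13² + 0.28² + 0.24² = 0.0256 + 0.0361 + 0.0169 + 0.0784 + 0.0576 = 0.2146
B_P2 = 1 / 0.2146 = 4.6598
Σp_P4ᵢ² = 0.46² + 0.03² + 0.14² + 0.24² + 0.13² = 0.2116 + 0.0009 + 0.0196 + 0.0576 + 0.0169 = 0.3066
B_P4 = 1 / 0.3066 = 3.2616
Highest B → broadest niche (most generalist): population P2 (B = 4.66).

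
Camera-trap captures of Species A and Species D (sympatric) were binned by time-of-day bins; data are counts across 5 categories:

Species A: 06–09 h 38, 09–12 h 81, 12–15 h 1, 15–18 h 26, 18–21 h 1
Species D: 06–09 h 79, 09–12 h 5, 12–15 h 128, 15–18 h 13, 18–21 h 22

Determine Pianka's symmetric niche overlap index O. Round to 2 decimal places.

0.27

Proportions for Species A (n=147): 38/147=0.2585, 81/147=0.5510, 1/147=0.0068, 26/147=0.1769, 1/147=0.0068
Proportions for Species D (n=247): 79/247=0.3198, 5/247=0.0202, 128/247=0.5182, 13/247=0.0526, 22/247=0.0891
Σ p₁ᵢp₂ᵢ = 0.082668 + 0.011130 + 0.003524 + 0.009305 + 0.000606 = 0.107233
Σp_1ᵢ² = 0.2585² + 0.5510² + 0.0068² + 0.1769² + 0.0068² = 0.066822 + 0.303601 + 0.000046 + 0.031294 + 0.000046 = 0.401809
Σp_2ᵢ² = 0.3198² + 0.0202² + 0.5182² + 0.0526² + 0.0891² = 0.102272 + 0.000408 + 0.268531 + 0.002767 + 0.007939 = 0.381917
O = 0.107233 / √(0.401809 × 0.381917) = 0.107233 / 0.3917368 = 0.2737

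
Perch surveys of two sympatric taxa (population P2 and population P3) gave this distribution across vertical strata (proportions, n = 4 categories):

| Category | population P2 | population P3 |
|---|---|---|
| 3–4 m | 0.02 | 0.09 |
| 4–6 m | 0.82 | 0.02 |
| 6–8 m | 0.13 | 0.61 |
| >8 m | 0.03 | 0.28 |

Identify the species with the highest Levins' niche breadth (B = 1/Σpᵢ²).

population P3

Σp_P2ᵢ² = 0.02² + 0.82² + 0.13² + 0.03² = 0.0004 + 0.6724 + 0.0169 + 0.0009 = 0.6906
B_P2 = 1 / 0.6906 = 1.4480
Σp_P3ᵢ² = 0.09² + 0.02² + 0.61² + 0.28² = 0.0081 + 0.0004 + 0.3721 + 0.0784 = 0.4590
B_P3 = 1 / 0.4590 = 2.1786
Highest B → broadest niche (most generalist): population P3 (B = 2.18).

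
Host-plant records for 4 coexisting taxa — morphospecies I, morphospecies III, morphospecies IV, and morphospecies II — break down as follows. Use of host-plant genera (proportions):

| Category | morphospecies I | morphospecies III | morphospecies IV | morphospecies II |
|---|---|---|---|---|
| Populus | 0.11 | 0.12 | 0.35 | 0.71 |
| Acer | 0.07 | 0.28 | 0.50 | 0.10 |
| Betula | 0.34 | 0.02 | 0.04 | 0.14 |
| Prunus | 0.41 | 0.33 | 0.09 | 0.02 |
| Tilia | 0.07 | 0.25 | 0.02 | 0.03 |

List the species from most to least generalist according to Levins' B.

morphospecies III > morphospecies I > morphospecies IV > morphospecies II

Σp_Iᵢ² = 0.11² + 0.07² + 0.34² + 0.41² + 0.07² = 0.0121 + 0.0049 + 0.1156 + 0.1681 + 0.0049 = 0.3056
B_I = 1 / 0.3056 = 3.2723
Σp_IIIᵢ² = 0.12² + 0.28² + 0.02² + 0.33² + 0.25² = 0.0144 + 0.0784 + 0.0004 + 0.1089 + 0.0625 = 0.2646
B_III = 1 / 0.2646 = 3.7793
Σp_IVᵢ² = 0.35² + 0.50² + 0.04² + 0.09² + 0.02² = 0.1225 + 0.2500 + 0.0016 + 0.0081 + 0.0004 = 0.3826
B_IV = 1 / 0.3826 = 2.6137
Σp_IIᵢ² = 0.71² + 0.10² + 0.14² + 0.02² + 0.03² = 0.5041 + 0.0100 + 0.0196 + 0.0004 + 0.0009 = 0.5350
B_II = 1 / 0.5350 = 1.8692
Ranking by B (broadest → narrowest): morphospecies III (3.78) > morphospecies I (3.27) > morphospecies IV (2.61) > morphospecies II (1.87)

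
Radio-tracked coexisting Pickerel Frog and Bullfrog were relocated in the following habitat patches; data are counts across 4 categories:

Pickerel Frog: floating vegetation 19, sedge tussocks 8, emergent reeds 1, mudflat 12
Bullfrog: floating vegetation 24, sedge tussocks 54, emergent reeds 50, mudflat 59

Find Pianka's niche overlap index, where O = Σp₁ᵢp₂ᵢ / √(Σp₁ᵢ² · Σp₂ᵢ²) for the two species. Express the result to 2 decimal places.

0.71

Proportions for Pickerel Frog (n=40): 19/40=0.4750, 8/40=0.2000, 1/40=0.0250, 12/40=0.3000
Proportions for Bullfrog (n=187): 24/187=0.1283, 54/187=0.2888, 50/187=0.2674, 59/187=0.3155
Σ p₁ᵢp₂ᵢ = 0.060943 + 0.057760 + 0.006685 + 0.094650 = 0.220038
Σp_1ᵢ² = 0.4750² + 0.2000² + 0.0250² + 0.3000² = 0.225625 + 0.040000 + 0.000625 + 0.090000 = 0.356250
Σp_2ᵢ² = 0.1283² + 0.2888² + 0.2674² + 0.3155² = 0.016461 + 0.083405 + 0.071503 + 0.099540 = 0.270909
O = 0.220038 / √(0.356250 × 0.270909) = 0.220038 / 0.3106627 = 0.7083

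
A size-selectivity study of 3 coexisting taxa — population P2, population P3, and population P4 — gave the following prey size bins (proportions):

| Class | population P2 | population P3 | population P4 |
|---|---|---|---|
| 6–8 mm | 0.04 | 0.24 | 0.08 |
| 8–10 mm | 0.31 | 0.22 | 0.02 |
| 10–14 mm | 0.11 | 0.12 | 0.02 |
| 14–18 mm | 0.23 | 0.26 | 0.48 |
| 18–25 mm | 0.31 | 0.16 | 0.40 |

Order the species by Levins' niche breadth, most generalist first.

population P3 > population P2 > population P4

Σp_P2ᵢ² = 0.04² + 0.31² + 0.11² + 0.23² + 0.31² = 0.0016 + 0.0961 + 0.0121 + 0.0529 + 0.0961 = 0.2588
B_P2 = 1 / 0.2588 = 3.8640
Σp_P3ᵢ² = 0.24² + 0.22² + 0.12² + 0.26² + 0.16² = 0.0576 + 0.0484 + 0.0144 + 0.0676 + 0.0256 = 0.2136
B_P3 = 1 / 0.2136 = 4.6816
Σp_P4ᵢ² = 0.08² + 0.02² + 0.02² + 0.48² + 0.40² = 0.0064 + 0.0004 + 0.0004 + 0.2304 + 0.1600 = 0.3976
B_P4 = 1 / 0.3976 = 2.5151
Ranking by B (broadest → narrowest): population P3 (4.68) > population P2 (3.86) > population P4 (2.52)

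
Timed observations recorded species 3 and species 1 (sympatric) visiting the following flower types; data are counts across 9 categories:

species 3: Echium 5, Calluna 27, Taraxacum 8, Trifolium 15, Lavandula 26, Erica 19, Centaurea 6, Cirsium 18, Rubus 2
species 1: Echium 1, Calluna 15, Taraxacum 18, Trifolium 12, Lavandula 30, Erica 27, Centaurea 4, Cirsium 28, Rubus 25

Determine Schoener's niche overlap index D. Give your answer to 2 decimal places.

0.76

Proportions for species 3 (n=126): 5/126=0.0397, 27/126=0.2143, 8/126=0.0635, 15/126=0.1190, 26/126=0.2063, 19/126=0.1508, 6/126=0.0476, 18/126=0.1429, 2/126=0.0159
Proportions for species 1 (n=160): 1/160=0.0063, 15/160=0.0938, 18/160=0.1125, 12/160=0.0750, 30/160=0.1875, 27/160=0.1688, 4/160=0.0250, 28/160=0.1750, 25/160=0.1563
Σ|p₁ᵢ − p₂ᵢ| = 0.0334 + 0.1205 + 0.0490 + 0.0440 + 0.0188 + 0.0180 + 0.0226 + 0.0321 + 0.1404 = 0.4788
D = 1 − ½ × 0.4788 = 1 − 0.23940 = 0.76060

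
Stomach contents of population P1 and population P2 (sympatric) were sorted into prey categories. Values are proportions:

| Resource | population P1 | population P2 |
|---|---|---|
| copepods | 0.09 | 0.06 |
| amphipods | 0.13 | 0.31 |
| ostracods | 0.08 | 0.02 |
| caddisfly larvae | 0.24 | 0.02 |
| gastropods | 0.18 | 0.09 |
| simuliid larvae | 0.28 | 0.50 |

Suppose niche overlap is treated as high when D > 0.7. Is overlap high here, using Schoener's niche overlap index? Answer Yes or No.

Σ|p₁ᵢ − p₂ᵢ| = 0.03 + 0.18 + 0.06 + 0.22 + 0.09 + 0.22 = 0.80
D = 1 − ½ × 0.80 = 1 − 0.400 = 0.6000
D = 0.6000 < 0.7 → No.

No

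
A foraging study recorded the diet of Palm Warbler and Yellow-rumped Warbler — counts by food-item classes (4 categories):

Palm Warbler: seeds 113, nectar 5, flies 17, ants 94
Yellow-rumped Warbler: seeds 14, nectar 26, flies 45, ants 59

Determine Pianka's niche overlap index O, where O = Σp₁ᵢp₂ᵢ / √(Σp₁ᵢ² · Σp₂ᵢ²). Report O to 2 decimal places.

Proportions for Palm Warbler (n=229): 113/229=0.4934, 5/229=0.0218, 17/229=0.0742, 94/229=0.4105
Proportions for Yellow-rumped Warbler (n=144): 14/144=0.0972, 26/144=0.1806, 45/144=0.3125, 59/144=0.4097
Σ p₁ᵢp₂ᵢ = 0.047958 + 0.003937 + 0.023188 + 0.168182 = 0.243265
Σp_1ᵢ² = 0.4934² + 0.0218² + 0.0742² + 0.4105² = 0.243444 + 0.000475 + 0.005506 + 0.168510 = 0.417935
Σp_2ᵢ² = 0.0972² + 0.1806² + 0.3125² + 0.4097² = 0.009448 + 0.032616 + 0.097656 + 0.167854 = 0.307574
O = 0.243265 / √(0.417935 × 0.307574) = 0.243265 / 0.3585330 = 0.6785

0.68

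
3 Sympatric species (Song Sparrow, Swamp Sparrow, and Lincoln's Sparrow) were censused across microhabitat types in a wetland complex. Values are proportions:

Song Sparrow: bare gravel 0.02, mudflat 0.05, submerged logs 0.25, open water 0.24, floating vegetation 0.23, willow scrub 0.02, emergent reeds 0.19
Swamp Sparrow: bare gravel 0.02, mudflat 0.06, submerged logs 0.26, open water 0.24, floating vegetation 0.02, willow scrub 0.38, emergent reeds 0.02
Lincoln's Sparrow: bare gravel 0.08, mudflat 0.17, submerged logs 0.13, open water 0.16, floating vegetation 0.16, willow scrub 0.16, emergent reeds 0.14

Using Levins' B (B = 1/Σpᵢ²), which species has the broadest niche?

Lincoln's Sparrow

Σp_Songᵢ² = 0.02² + 0.05² + 0.25² + 0.24² + 0.23² + 0.02² + 0.19² = 0.0004 + 0.0025 + 0.0625 + 0.0576 + 0.0529 + 0.0004 + 0.0361 = 0.2124
B_Song = 1 / 0.2124 = 4.7081
Σp_Swamᵢ² = 0.02² + 0.06² + 0.26² + 0.24² + 0.02² + 0.38² + 0.02² = 0.0004 + 0.0036 + 0.0676 + 0.0576 + 0.0004 + 0.1444 + 0.0004 = 0.2744
B_Swam = 1 / 0.2744 = 3.6443
Σp_Lincᵢ² = 0.08² + 0.17² + 0.13² + 0.16² + 0.16² + 0.16² + 0.14² = 0.0064 + 0.0289 + 0.0169 + 0.0256 + 0.0256 + 0.0256 + 0.0196 = 0.1486
B_Linc = 1 / 0.1486 = 6.7295
Highest B → broadest niche (most generalist): Lincoln's Sparrow (B = 6.73).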